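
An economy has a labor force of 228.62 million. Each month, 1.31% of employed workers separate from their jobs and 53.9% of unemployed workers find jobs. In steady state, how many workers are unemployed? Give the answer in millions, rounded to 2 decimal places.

About 5.42 million are unemployed in steady state.

Steady-state unemployment rate u* = s/(s+f) = 1.31/(1.31+53.9) = 0.023728.
Unemployed = u* × labor force = 0.023728 × 228.62 ≈ 5.42 million.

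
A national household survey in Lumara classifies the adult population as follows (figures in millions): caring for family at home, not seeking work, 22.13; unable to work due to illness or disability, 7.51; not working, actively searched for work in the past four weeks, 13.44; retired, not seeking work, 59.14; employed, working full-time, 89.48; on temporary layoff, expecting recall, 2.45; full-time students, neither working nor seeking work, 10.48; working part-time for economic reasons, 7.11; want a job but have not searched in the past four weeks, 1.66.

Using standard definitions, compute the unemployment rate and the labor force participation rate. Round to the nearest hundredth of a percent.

Unemployment rate ≈ 14.13%; labor force participation rate ≈ 52.71%.

Employed = 89.48 + 7.11 = 96.59 million (anyone who worked, including part-time for economic reasons, counts as employed).
Unemployed = 13.44 + 2.45 = 15.89 million (jobless and actively searching, or on temporary layoff).
Labor force = 96.59 + 15.89 = 112.48 million.
Not in labor force = 22.13 + 7.51 + 59.14 + 10.48 + 1.66 = 100.92 million (those not working and not actively searching are outside the labor force — including those who want a job but have given up searching).
Civilian working-age population = 112.48 + 100.92 = 213.40 million.
Unemployment rate = 15.89 / 112.48 = 14.13%.
Labor force participation rate = 112.48 / 213.40 = 52.71%.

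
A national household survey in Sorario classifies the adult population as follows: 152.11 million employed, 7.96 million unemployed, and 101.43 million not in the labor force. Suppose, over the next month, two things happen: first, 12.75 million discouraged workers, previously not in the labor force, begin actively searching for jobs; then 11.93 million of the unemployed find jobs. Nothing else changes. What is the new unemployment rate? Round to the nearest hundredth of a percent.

New unemployment rate ≈ 5.08%.

Initially, labor force = 152.11 + 7.96 = 160.07 million, so u = 7.96/160.07 = 4.97%.
After the first change, unemployed and labor force both rise by 12.75 → E = 152.11, U = 20.71, labor force = 172.82 million.
After the second change, unemployed falls and employed rises by 11.93; labor force unchanged → E = 164.04, U = 8.78, labor force = 172.82 million.
New unemployment rate = 8.78 / 172.82 = 5.08%.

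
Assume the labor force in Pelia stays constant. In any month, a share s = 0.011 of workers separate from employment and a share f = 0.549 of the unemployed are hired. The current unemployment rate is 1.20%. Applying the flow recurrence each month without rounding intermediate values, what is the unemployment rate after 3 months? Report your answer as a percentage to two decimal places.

With a fixed labor force, u_{t+1} = u_t + s·(1−u_t) − f·u_t = u_t·(1−s−f) + s.
Here 1−s−f = 0.440 and s = 0.011.
u_1 = 0.012000 × 0.440 + 0.011 = 0.016280.
u_2 = 0.016280 × 0.440 + 0.011 = 0.018163.
u_3 = 0.018163 × 0.440 + 0.011 = 0.018992.

Unemployment rate after three months ≈ 1.90%.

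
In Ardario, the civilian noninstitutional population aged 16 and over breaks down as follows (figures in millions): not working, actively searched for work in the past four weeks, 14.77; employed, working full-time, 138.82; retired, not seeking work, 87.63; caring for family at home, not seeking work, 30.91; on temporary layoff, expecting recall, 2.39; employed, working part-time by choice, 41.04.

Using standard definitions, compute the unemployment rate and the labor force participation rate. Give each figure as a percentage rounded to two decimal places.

Employed = 138.82 + 41.04 = 179.86 million.
Unemployed = 14.77 + 2.39 = 17.16 million (jobless and actively searching, or on temporary layoff).
Labor force = 179.86 + 17.16 = 197.02 million.
Not in labor force = 87.63 + 30.91 = 118.54 million (those not working and not actively searching are outside the labor force).
Civilian working-age population = 197.02 + 118.54 = 315.56 million.
Unemployment rate = 17.16 / 197.02 = 8.71%.
Labor force participation rate = 197.02 / 315.56 = 62.44%.

Unemployment rate ≈ 8.71%; labor force participation rate ≈ 62.44%.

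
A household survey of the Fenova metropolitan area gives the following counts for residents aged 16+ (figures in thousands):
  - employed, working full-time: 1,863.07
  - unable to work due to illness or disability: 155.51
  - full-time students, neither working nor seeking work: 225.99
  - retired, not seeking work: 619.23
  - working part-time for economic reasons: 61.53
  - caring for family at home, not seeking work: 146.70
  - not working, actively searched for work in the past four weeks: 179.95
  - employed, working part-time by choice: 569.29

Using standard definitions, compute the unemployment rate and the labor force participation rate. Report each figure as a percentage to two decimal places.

Unemployment rate ≈ 6.73%; labor force participation rate ≈ 69.97%.

Employed = 1,863.07 + 61.53 + 569.29 = 2,493.89 thousand (anyone who worked, including part-time for economic reasons, counts as employed).
Unemployed = 179.95 thousand.
Labor force = 2,493.89 + 179.95 = 2,673.84 thousand.
Not in labor force = 155.51 + 225.99 + 619.23 + 146.70 = 1,147.43 thousand (those not working and not actively searching are outside the labor force).
Civilian working-age population = 2,673.84 + 1,147.43 = 3,821.27 thousand.
Unemployment rate = 179.95 / 2,673.84 = 6.73%.
Labor force participation rate = 2,673.84 / 3,821.27 = 69.97%.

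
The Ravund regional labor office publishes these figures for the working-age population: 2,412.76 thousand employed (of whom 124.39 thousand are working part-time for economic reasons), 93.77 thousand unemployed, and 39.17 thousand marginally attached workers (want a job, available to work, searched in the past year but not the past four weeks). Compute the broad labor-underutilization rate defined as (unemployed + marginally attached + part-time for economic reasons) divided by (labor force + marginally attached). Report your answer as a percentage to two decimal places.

Labor force = 2,412.76 + 93.77 = 2,506.53 thousand.
Numerator = 93.77 + 39.17 + 124.39 = 257.33 thousand.
Denominator = 2,506.53 + 39.17 = 2,545.70 thousand.
Broad rate = 257.33 / 2,545.70 = 10.11%.

Broad underutilization rate ≈ 10.11%.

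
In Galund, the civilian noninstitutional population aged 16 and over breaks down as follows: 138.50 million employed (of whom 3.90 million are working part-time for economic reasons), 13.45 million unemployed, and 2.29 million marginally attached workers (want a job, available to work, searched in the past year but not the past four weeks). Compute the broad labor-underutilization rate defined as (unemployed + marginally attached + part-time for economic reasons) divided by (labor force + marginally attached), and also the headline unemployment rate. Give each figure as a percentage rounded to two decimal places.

Labor force = 138.50 + 13.45 = 151.95 million.
Numerator = 13.45 + 2.29 + 3.90 = 19.64 million.
Denominator = 151.95 + 2.29 = 154.24 million.
Broad rate = 19.64 / 154.24 = 12.73%.
Headline unemployment rate = 13.45 / 151.95 = 8.85%.

Broad underutilization rate ≈ 12.73%; headline unemployment rate ≈ 8.85%.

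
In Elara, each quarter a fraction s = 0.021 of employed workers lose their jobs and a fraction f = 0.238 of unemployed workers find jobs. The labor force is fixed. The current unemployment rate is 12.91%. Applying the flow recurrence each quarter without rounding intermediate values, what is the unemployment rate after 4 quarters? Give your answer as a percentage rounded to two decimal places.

With a fixed labor force, u_{t+1} = u_t + s·(1−u_t) − f·u_t = u_t·(1−s−f) + s.
Here 1−s−f = 0.741 and s = 0.021.
u_1 = 0.129100 × 0.741 + 0.021 = 0.116663.
u_2 = 0.116663 × 0.741 + 0.021 = 0.107447.
u_3 = 0.107447 × 0.741 + 0.021 = 0.100618.
u_4 = 0.100618 × 0.741 + 0.021 = 0.095558.

Unemployment rate after four quarters ≈ 9.56%.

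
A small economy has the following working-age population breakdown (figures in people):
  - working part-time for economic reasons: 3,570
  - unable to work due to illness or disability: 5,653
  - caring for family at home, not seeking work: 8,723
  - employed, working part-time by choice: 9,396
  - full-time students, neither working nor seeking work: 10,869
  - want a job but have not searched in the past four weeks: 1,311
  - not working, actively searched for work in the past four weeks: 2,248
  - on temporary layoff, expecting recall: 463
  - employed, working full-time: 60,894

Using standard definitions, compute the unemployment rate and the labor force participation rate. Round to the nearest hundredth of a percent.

Unemployment rate ≈ 3.54%; labor force participation rate ≈ 74.25%.

Employed = 3,570 + 9,396 + 60,894 = 73,860 (anyone who worked, including part-time for economic reasons, counts as employed).
Unemployed = 2,248 + 463 = 2,711 (jobless and actively searching, or on temporary layoff).
Labor force = 73,860 + 2,711 = 76,571.
Not in labor force = 5,653 + 8,723 + 10,869 + 1,311 = 26,556 (those not working and not actively searching are outside the labor force — including those who want a job but have given up searching).
Civilian working-age population = 76,571 + 26,556 = 103,127.
Unemployment rate = 2,711 / 76,571 = 3.54%.
Labor force participation rate = 76,571 / 103,127 = 74.25%.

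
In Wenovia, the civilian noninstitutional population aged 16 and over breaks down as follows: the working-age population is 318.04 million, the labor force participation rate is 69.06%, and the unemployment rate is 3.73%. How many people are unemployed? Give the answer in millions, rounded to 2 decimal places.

About 8.19 million are unemployed.

Labor force = 0.6906 × 318.04 = 219.64 million.
Unemployed = 0.0373 × 219.64 ≈ 8.19 million.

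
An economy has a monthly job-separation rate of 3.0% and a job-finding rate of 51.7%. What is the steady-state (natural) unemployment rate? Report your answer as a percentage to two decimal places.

At steady state the flows balance: s·E = f·U, so U/(E+U) = s/(s+f).
u* = 3.0 / (3.0 + 51.7) = 3.0 / 54.70 = 5.48%.

Steady-state unemployment rate ≈ 5.48%.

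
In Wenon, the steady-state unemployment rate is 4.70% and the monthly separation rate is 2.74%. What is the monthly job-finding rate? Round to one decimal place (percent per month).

Job-finding rate ≈ 55.6% per month.

From u* = s/(s+f): f = s·(1−u)/u.
f = 2.74 × (1 − 0.0470) / 0.0470 = 2.6112 / 0.0470 ≈ 55.6% per month.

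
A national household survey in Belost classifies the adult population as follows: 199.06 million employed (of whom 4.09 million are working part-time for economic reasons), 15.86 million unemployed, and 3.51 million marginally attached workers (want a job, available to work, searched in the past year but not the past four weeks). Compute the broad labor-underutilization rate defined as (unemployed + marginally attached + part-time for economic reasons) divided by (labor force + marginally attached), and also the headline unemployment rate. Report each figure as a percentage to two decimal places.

Labor force = 199.06 + 15.86 = 214.92 million.
Numerator = 15.86 + 3.51 + 4.09 = 23.46 million.
Denominator = 214.92 + 3.51 = 218.43 million.
Broad rate = 23.46 / 218.43 = 10.74%.
Headline unemployment rate = 15.86 / 214.92 = 7.38%.

Broad underutilization rate ≈ 10.74%; headline unemployment rate ≈ 7.38%.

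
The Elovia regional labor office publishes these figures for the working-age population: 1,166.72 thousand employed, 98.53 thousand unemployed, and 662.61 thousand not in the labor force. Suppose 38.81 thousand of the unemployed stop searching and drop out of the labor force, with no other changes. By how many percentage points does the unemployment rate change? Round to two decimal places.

Initially, labor force = 1,166.72 + 98.53 = 1,265.25 thousand, so u = 98.53/1,265.25 = 7.79%.
After the change, unemployed and labor force both fall by 38.81 → E = 1,166.72, U = 59.72, labor force = 1,226.44 thousand.
New unemployment rate = 59.72 / 1,226.44 = 4.87%.
Change = 4.87% − 7.79% = −2.92 percentage points.

The unemployment rate changes by −2.92 percentage points.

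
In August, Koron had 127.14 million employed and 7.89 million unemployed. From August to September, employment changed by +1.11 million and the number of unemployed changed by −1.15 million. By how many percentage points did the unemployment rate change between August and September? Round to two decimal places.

August: labor force = 127.14 + 7.89 = 135.03; u = 7.89/135.03 = 5.84%.
September: labor force = 128.25 + 6.74 = 134.99; u = 6.74/134.99 = 4.99%.
Change = 4.99% − 5.84% = −0.85 pp.

The unemployment rate changed by −0.85 percentage points.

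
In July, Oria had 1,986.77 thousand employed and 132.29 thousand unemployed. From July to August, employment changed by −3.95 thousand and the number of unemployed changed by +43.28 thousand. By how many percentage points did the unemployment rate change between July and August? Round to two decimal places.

The unemployment rate changed by +1.89 percentage points.

July: labor force = 1,986.77 + 132.29 = 2,119.06; u = 132.29/2,119.06 = 6.24%.
August: labor force = 1,982.82 + 175.57 = 2,158.39; u = 175.57/2,158.39 = 8.13%.
Change = 8.13% − 6.24% = +1.89 pp.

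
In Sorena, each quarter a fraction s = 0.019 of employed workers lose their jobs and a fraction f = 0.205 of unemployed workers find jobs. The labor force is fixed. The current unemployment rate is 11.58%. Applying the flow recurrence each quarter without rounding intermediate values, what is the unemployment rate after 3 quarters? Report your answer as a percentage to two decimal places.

Unemployment rate after three quarters ≈ 9.93%.

With a fixed labor force, u_{t+1} = u_t + s·(1−u_t) − f·u_t = u_t·(1−s−f) + s.
Here 1−s−f = 0.776 and s = 0.019.
u_1 = 0.115800 × 0.776 + 0.019 = 0.108861.
u_2 = 0.108861 × 0.776 + 0.019 = 0.103476.
u_3 = 0.103476 × 0.776 + 0.019 = 0.099297.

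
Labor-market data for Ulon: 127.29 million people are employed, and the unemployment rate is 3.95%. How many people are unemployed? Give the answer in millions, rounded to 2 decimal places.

Let U be the number unemployed. The labor force is E + U, and U/(E+U) = 0.0395.
So U = 0.0395 × 127.29 / (1 − 0.0395) = 5.0280 / 0.9605 ≈ 5.23 million.

About 5.23 million are unemployed.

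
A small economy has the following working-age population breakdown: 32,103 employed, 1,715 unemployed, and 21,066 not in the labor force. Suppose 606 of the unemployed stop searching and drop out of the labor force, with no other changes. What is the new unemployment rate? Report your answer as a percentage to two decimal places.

Initially, labor force = 32,103 + 1,715 = 33,818, so u = 1,715/33,818 = 5.07%.
After the change, unemployed and labor force both fall by 606 → E = 32,103, U = 1,109, labor force = 33,212.
New unemployment rate = 1,109 / 33,212 = 3.34%.

New unemployment rate ≈ 3.34%.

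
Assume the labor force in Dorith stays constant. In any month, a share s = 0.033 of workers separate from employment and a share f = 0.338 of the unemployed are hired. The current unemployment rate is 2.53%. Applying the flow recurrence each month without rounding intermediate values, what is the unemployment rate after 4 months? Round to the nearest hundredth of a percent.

Unemployment rate after four months ≈ 7.90%.

With a fixed labor force, u_{t+1} = u_t + s·(1−u_t) − f·u_t = u_t·(1−s−f) + s.
Here 1−s−f = 0.629 and s = 0.033.
u_1 = 0.025300 × 0.629 + 0.033 = 0.048914.
u_2 = 0.048914 × 0.629 + 0.033 = 0.063767.
u_3 = 0.063767 × 0.629 + 0.033 = 0.073109.
u_4 = 0.073109 × 0.629 + 0.033 = 0.078986.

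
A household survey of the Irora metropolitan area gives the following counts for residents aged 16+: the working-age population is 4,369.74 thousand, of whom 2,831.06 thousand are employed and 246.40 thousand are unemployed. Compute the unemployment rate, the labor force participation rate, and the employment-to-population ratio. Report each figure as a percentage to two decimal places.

Unemployment rate ≈ 8.01%; labor force participation rate ≈ 70.43%; employment-population ratio ≈ 64.79%.

Labor force = employed + unemployed = 2,831.06 + 246.40 = 3,077.46 thousand.
Unemployment rate = 246.40 / 3,077.46 = 8.01%.
Labor force participation rate = 3,077.46 / 4,369.74 = 70.43%.
Employment-population ratio = 2,831.06 / 4,369.74 = 64.79%.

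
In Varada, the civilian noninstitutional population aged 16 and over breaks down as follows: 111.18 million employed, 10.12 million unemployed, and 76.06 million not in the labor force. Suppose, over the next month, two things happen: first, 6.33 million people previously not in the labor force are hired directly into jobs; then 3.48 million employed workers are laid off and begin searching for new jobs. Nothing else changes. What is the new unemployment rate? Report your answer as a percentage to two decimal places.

Initially, labor force = 111.18 + 10.12 = 121.30 million, so u = 10.12/121.30 = 8.34%.
After the first change, employed and labor force both rise by 6.33; unemployed unchanged → E = 117.51, U = 10.12, labor force = 127.63 million.
After the second change, employed falls and unemployed rises by 3.48; labor force unchanged → E = 114.03, U = 13.60, labor force = 127.63 million.
New unemployment rate = 13.60 / 127.63 = 10.66%.

New unemployment rate ≈ 10.66%.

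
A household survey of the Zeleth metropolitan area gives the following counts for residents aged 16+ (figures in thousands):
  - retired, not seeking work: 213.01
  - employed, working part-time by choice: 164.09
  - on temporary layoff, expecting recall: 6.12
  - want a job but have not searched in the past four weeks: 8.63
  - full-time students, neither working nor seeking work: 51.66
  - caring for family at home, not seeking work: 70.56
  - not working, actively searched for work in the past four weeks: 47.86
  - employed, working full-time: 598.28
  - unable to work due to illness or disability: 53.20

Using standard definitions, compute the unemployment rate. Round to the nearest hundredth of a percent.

Employed = 164.09 + 598.28 = 762.37 thousand.
Unemployed = 6.12 + 47.86 = 53.98 thousand (jobless and actively searching, or on temporary layoff).
Labor force = 762.37 + 53.98 = 816.35 thousand.
Unemployment rate = 53.98 / 816.35 = 6.61%.

Unemployment rate ≈ 6.61%.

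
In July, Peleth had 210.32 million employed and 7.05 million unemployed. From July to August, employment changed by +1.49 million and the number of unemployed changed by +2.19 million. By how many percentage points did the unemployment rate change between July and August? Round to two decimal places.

The unemployment rate changed by +0.94 percentage points.

July: labor force = 210.32 + 7.05 = 217.37; u = 7.05/217.37 = 3.24%.
August: labor force = 211.81 + 9.24 = 221.05; u = 9.24/221.05 = 4.18%.
Change = 4.18% − 3.24% = +0.94 pp.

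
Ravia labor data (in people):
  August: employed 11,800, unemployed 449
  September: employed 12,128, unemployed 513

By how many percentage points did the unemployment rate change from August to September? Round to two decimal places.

August: labor force = 11,800 + 449 = 12,249; u = 449/12,249 = 3.67%.
September: labor force = 12,128 + 513 = 12,641; u = 513/12,641 = 4.06%.
Change = 4.06% − 3.67% = +0.39 pp.

The unemployment rate changed by +0.39 percentage points.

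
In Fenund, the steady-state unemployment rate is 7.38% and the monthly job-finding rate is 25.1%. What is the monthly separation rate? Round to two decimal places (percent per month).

From u* = s/(s+f): s = u·f/(1−u).
s = 0.0738 × 25.1 / (1 − 0.0738) = 1.8524 / 0.9262 ≈ 2.00% per month.

Separation rate ≈ 2.00% per month.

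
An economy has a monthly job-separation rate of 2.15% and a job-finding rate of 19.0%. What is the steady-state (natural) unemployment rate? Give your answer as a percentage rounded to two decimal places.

Steady-state unemployment rate ≈ 10.17%.

At steady state the flows balance: s·E = f·U, so U/(E+U) = s/(s+f).
u* = 2.15 / (2.15 + 19.0) = 2.15 / 21.15 = 10.17%.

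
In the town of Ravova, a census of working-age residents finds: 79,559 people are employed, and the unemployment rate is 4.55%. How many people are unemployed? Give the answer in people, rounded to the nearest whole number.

Let U be the number unemployed. The labor force is E + U, and U/(E+U) = 0.0455.
So U = 0.0455 × 79,559 / (1 − 0.0455) = 3619.93 / 0.9545 ≈ 3,792.

About 3,792 are unemployed.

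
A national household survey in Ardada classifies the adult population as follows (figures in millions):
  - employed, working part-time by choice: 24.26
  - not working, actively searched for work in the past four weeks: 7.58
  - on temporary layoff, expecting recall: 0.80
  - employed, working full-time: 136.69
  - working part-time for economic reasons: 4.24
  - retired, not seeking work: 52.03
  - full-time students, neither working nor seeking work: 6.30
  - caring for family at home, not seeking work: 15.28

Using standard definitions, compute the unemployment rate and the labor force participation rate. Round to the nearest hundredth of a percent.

Employed = 24.26 + 136.69 + 4.24 = 165.19 million (anyone who worked, including part-time for economic reasons, counts as employed).
Unemployed = 7.58 + 0.80 = 8.38 million (jobless and actively searching, or on temporary layoff).
Labor force = 165.19 + 8.38 = 173.57 million.
Not in labor force = 52.03 + 6.30 + 15.28 = 73.61 million (those not working and not actively searching are outside the labor force).
Civilian working-age population = 173.57 + 73.61 = 247.18 million.
Unemployment rate = 8.38 / 173.57 = 4.83%.
Labor force participation rate = 173.57 / 247.18 = 70.22%.

Unemployment rate ≈ 4.83%; labor force participation rate ≈ 70.22%.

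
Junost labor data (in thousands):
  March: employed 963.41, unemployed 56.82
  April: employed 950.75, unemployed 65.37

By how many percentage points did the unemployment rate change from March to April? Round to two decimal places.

The unemployment rate changed by +0.86 percentage points.

March: labor force = 963.41 + 56.82 = 1,020.23; u = 56.82/1,020.23 = 5.57%.
April: labor force = 950.75 + 65.37 = 1,016.12; u = 65.37/1,016.12 = 6.43%.
Change = 6.43% − 5.57% = +0.86 pp.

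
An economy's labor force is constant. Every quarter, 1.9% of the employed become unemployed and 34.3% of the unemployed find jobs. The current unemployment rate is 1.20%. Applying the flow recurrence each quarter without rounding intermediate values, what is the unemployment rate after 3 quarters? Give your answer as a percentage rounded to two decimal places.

With a fixed labor force, u_{t+1} = u_t + s·(1−u_t) − f·u_t = u_t·(1−s−f) + s.
Here 1−s−f = 0.638 and s = 0.019.
u_1 = 0.012000 × 0.638 + 0.019 = 0.026656.
u_2 = 0.026656 × 0.638 + 0.019 = 0.036007.
u_3 = 0.036007 × 0.638 + 0.019 = 0.041972.

Unemployment rate after three quarters ≈ 4.20%.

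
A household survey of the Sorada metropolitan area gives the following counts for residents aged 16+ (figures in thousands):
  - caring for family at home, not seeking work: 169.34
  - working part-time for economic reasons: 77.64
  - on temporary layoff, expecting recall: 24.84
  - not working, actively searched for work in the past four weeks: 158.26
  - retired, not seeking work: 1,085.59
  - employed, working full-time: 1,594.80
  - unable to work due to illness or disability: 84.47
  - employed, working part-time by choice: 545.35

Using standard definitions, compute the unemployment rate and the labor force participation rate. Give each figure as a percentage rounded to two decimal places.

Unemployment rate ≈ 7.63%; labor force participation rate ≈ 64.19%.

Employed = 77.64 + 1,594.80 + 545.35 = 2,217.79 thousand (anyone who worked, including part-time for economic reasons, counts as employed).
Unemployed = 24.84 + 158.26 = 183.10 thousand (jobless and actively searching, or on temporary layoff).
Labor force = 2,217.79 + 183.10 = 2,400.89 thousand.
Not in labor force = 169.34 + 1,085.59 + 84.47 = 1,339.40 thousand (those not working and not actively searching are outside the labor force).
Civilian working-age population = 2,400.89 + 1,339.40 = 3,740.29 thousand.
Unemployment rate = 183.10 / 2,400.89 = 7.63%.
Labor force participation rate = 2,400.89 / 3,740.29 = 64.19%.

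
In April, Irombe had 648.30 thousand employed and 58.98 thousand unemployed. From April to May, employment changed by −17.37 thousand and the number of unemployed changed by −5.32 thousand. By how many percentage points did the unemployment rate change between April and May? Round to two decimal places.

The unemployment rate changed by −0.50 percentage points.

April: labor force = 648.30 + 58.98 = 707.28; u = 58.98/707.28 = 8.34%.
May: labor force = 630.93 + 53.66 = 684.59; u = 53.66/684.59 = 7.84%.
Change = 7.84% − 8.34% = −0.50 pp.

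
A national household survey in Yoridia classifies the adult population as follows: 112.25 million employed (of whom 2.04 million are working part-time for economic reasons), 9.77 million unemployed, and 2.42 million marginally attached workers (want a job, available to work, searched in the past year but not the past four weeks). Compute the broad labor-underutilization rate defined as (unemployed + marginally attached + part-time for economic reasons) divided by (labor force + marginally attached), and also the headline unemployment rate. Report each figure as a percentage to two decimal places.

Broad underutilization rate ≈ 11.44%; headline unemployment rate ≈ 8.01%.

Labor force = 112.25 + 9.77 = 122.02 million.
Numerator = 9.77 + 2.42 + 2.04 = 14.23 million.
Denominator = 122.02 + 2.42 = 124.44 million.
Broad rate = 14.23 / 124.44 = 11.44%.
Headline unemployment rate = 9.77 / 122.02 = 8.01%.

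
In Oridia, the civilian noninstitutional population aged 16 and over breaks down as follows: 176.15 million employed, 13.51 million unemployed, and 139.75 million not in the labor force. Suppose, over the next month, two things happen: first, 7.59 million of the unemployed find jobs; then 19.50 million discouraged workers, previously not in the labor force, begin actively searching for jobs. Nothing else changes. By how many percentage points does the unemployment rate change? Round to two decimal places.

Initially, labor force = 176.15 + 13.51 = 189.66 million, so u = 13.51/189.66 = 7.12%.
After the first change, unemployed falls and employed rises by 7.59; labor force unchanged → E = 183.74, U = 5.92, labor force = 189.66 million.
After the second change, unemployed and labor force both rise by 19.50 → E = 183.74, U = 25.42, labor force = 209.16 million.
New unemployment rate = 25.42 / 209.16 = 12.15%.
Change = 12.15% − 7.12% = +5.03 percentage points.

The unemployment rate changes by +5.03 percentage points.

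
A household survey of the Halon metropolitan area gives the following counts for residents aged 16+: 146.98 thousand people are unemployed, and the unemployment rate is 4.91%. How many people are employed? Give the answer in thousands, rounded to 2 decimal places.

About 2,846.50 thousand are employed.

Labor force = U / u = 146.98 / 0.0491 ≈ 2,993.48 thousand.
Employed = labor force − unemployed = 2,993.48 − 146.98 = 2,846.50 thousand.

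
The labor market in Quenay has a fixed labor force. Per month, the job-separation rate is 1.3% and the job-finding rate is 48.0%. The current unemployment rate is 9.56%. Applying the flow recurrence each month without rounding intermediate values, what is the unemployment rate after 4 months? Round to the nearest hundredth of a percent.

With a fixed labor force, u_{t+1} = u_t + s·(1−u_t) − f·u_t = u_t·(1−s−f) + s.
Here 1−s−f = 0.507 and s = 0.013.
u_1 = 0.095600 × 0.507 + 0.013 = 0.061469.
u_2 = 0.061469 × 0.507 + 0.013 = 0.044165.
u_3 = 0.044165 × 0.507 + 0.013 = 0.035392.
u_4 = 0.035392 × 0.507 + 0.013 = 0.030944.

Unemployment rate after four months ≈ 3.09%.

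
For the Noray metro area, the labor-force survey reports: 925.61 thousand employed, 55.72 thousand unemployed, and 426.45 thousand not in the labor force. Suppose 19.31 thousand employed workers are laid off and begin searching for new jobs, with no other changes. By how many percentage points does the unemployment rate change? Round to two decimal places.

Initially, labor force = 925.61 + 55.72 = 981.33 thousand, so u = 55.72/981.33 = 5.68%.
After the change, employed falls and unemployed rises by 19.31; labor force unchanged → E = 906.30, U = 75.03, labor force = 981.33 thousand.
New unemployment rate = 75.03 / 981.33 = 7.65%.
Change = 7.65% − 5.68% = +1.97 percentage points.

The unemployment rate changes by +1.97 percentage points.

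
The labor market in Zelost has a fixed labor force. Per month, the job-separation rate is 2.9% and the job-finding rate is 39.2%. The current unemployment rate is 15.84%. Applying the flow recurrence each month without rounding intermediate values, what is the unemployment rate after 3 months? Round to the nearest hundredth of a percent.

Unemployment rate after three months ≈ 8.63%.

With a fixed labor force, u_{t+1} = u_t + s·(1−u_t) − f·u_t = u_t·(1−s−f) + s.
Here 1−s−f = 0.579 and s = 0.029.
u_1 = 0.158400 × 0.579 + 0.029 = 0.120714.
u_2 = 0.120714 × 0.579 + 0.029 = 0.098893.
u_3 = 0.098893 × 0.579 + 0.029 = 0.086259.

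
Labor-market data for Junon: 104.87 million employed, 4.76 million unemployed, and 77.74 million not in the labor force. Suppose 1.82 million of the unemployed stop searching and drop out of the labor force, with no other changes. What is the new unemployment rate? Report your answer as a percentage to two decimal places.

Initially, labor force = 104.87 + 4.76 = 109.63 million, so u = 4.76/109.63 = 4.34%.
After the change, unemployed and labor force both fall by 1.82 → E = 104.87, U = 2.94, labor force = 107.81 million.
New unemployment rate = 2.94 / 107.81 = 2.73%.

New unemployment rate ≈ 2.73%.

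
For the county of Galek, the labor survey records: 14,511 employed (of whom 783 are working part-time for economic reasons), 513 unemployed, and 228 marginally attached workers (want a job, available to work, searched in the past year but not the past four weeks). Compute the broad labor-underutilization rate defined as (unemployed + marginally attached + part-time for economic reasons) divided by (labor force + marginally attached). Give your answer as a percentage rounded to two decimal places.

Broad underutilization rate ≈ 9.99%.

Labor force = 14,511 + 513 = 15,024.
Numerator = 513 + 228 + 783 = 1,524.
Denominator = 15,024 + 228 = 15,252.
Broad rate = 1,524 / 15,252 = 9.99%.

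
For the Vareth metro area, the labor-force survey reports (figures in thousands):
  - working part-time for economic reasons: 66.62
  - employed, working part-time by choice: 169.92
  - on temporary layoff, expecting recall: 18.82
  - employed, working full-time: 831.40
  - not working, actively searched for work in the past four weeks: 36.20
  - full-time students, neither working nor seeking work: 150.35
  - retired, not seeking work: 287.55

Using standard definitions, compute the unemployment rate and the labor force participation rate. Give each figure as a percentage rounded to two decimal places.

Unemployment rate ≈ 4.90%; labor force participation rate ≈ 71.94%.

Employed = 66.62 + 169.92 + 831.40 = 1,067.94 thousand (anyone who worked, including part-time for economic reasons, counts as employed).
Unemployed = 18.82 + 36.20 = 55.02 thousand (jobless and actively searching, or on temporary layoff).
Labor force = 1,067.94 + 55.02 = 1,122.96 thousand.
Not in labor force = 150.35 + 287.55 = 437.90 thousand (those not working and not actively searching are outside the labor force).
Civilian working-age population = 1,122.96 + 437.90 = 1,560.86 thousand.
Unemployment rate = 55.02 / 1,122.96 = 4.90%.
Labor force participation rate = 1,122.96 / 1,560.86 = 71.94%.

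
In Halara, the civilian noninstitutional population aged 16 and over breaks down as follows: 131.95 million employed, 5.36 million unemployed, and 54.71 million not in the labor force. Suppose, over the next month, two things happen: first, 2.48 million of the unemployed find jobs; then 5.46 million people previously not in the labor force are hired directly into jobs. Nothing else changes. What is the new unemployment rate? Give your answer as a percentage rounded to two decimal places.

Initially, labor force = 131.95 + 5.36 = 137.31 million, so u = 5.36/137.31 = 3.90%.
After the first change, unemployed falls and employed rises by 2.48; labor force unchanged → E = 134.43, U = 2.88, labor force = 137.31 million.
After the second change, employed and labor force both rise by 5.46; unemployed unchanged → E = 139.89, U = 2.88, labor force = 142.77 million.
New unemployment rate = 2.88 / 142.77 = 2.02%.

New unemployment rate ≈ 2.02%.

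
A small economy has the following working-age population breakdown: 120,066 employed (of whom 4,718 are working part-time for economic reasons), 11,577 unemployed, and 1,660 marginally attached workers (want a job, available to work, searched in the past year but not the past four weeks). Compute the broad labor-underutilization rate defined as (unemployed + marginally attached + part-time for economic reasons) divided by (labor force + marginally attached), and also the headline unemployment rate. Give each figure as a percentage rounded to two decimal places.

Broad underutilization rate ≈ 13.47%; headline unemployment rate ≈ 8.79%.

Labor force = 120,066 + 11,577 = 131,643.
Numerator = 11,577 + 1,660 + 4,718 = 17,955.
Denominator = 131,643 + 1,660 = 133,303.
Broad rate = 17,955 / 133,303 = 13.47%.
Headline unemployment rate = 11,577 / 131,643 = 8.79%.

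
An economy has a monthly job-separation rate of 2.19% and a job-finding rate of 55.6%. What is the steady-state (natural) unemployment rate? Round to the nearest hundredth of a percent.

Steady-state unemployment rate ≈ 3.79%.

At steady state the flows balance: s·E = f·U, so U/(E+U) = s/(s+f).
u* = 2.19 / (2.19 + 55.6) = 2.19 / 57.79 = 3.79%.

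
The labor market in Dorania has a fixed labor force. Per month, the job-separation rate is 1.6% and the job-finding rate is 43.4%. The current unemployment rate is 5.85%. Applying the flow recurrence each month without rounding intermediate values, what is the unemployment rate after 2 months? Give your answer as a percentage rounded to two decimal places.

Unemployment rate after two months ≈ 4.25%.

With a fixed labor force, u_{t+1} = u_t + s·(1−u_t) − f·u_t = u_t·(1−s−f) + s.
Here 1−s−f = 0.550 and s = 0.016.
u_1 = 0.058500 × 0.550 + 0.016 = 0.048175.
u_2 = 0.048175 × 0.550 + 0.016 = 0.042496.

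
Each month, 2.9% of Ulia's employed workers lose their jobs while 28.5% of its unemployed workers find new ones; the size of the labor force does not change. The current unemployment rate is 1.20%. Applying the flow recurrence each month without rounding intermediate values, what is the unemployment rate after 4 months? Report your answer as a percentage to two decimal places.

With a fixed labor force, u_{t+1} = u_t + s·(1−u_t) − f·u_t = u_t·(1−s−f) + s.
Here 1−s−f = 0.686 and s = 0.029.
u_1 = 0.012000 × 0.686 + 0.029 = 0.037232.
u_2 = 0.037232 × 0.686 + 0.029 = 0.054541.
u_3 = 0.054541 × 0.686 + 0.029 = 0.066415.
u_4 = 0.066415 × 0.686 + 0.029 = 0.074561.

Unemployment rate after four months ≈ 7.46%.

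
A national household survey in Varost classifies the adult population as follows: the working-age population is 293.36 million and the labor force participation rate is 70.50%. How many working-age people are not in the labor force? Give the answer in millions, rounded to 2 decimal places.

About 86.54 million are not in the labor force.

Share not in the labor force = 1 − 0.7050 = 0.2950.
Not in labor force = 0.2950 × 293.36 ≈ 86.54 million.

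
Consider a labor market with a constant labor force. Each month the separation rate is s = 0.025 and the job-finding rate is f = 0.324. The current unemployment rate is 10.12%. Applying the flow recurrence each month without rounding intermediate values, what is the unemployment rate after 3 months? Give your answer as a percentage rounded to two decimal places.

Unemployment rate after three months ≈ 7.98%.

With a fixed labor force, u_{t+1} = u_t + s·(1−u_t) − f·u_t = u_t·(1−s−f) + s.
Here 1−s−f = 0.651 and s = 0.025.
u_1 = 0.101200 × 0.651 + 0.025 = 0.090881.
u_2 = 0.090881 × 0.651 + 0.025 = 0.084164.
u_3 = 0.084164 × 0.651 + 0.025 = 0.079791.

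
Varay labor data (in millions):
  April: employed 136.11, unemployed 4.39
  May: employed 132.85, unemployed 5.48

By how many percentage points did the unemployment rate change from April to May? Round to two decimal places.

April: labor force = 136.11 + 4.39 = 140.50; u = 4.39/140.50 = 3.12%.
May: labor force = 132.85 + 5.48 = 138.33; u = 5.48/138.33 = 3.96%.
Change = 3.96% − 3.12% = +0.84 pp.

The unemployment rate changed by +0.84 percentage points.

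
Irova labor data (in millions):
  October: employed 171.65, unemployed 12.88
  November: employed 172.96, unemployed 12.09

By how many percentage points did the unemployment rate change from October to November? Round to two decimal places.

The unemployment rate changed by −0.45 percentage points.

October: labor force = 171.65 + 12.88 = 184.53; u = 12.88/184.53 = 6.98%.
November: labor force = 172.96 + 12.09 = 185.05; u = 12.09/185.05 = 6.53%.
Change = 6.53% − 6.98% = −0.45 pp.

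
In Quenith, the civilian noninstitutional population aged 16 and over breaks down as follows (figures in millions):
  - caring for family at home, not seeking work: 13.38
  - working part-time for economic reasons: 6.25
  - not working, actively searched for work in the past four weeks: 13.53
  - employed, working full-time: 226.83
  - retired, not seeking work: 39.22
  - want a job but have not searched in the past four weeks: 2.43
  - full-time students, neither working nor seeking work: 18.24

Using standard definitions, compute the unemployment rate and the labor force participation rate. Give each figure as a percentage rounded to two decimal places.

Unemployment rate ≈ 5.49%; labor force participation rate ≈ 77.09%.

Employed = 6.25 + 226.83 = 233.08 million (anyone who worked, including part-time for economic reasons, counts as employed).
Unemployed = 13.53 million.
Labor force = 233.08 + 13.53 = 246.61 million.
Not in labor force = 13.38 + 39.22 + 2.43 + 18.24 = 73.27 million (those not working and not actively searching are outside the labor force — including those who want a job but have given up searching).
Civilian working-age population = 246.61 + 73.27 = 319.88 million.
Unemployment rate = 13.53 / 246.61 = 5.49%.
Labor force participation rate = 246.61 / 319.88 = 77.09%.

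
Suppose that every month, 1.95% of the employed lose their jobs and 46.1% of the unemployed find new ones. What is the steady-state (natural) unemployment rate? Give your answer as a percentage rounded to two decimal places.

Steady-state unemployment rate ≈ 4.06%.

At steady state the flows balance: s·E = f·U, so U/(E+U) = s/(s+f).
u* = 1.95 / (1.95 + 46.1) = 1.95 / 48.05 = 4.06%.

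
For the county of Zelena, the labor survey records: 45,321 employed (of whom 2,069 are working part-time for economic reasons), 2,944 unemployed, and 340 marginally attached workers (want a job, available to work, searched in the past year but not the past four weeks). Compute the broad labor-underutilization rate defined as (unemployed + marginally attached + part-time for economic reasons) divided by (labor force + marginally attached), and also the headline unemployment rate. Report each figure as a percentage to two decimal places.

Broad underutilization rate ≈ 11.01%; headline unemployment rate ≈ 6.10%.

Labor force = 45,321 + 2,944 = 48,265.
Numerator = 2,944 + 340 + 2,069 = 5,353.
Denominator = 48,265 + 340 = 48,605.
Broad rate = 5,353 / 48,605 = 11.01%.
Headline unemployment rate = 2,944 / 48,265 = 6.10%.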